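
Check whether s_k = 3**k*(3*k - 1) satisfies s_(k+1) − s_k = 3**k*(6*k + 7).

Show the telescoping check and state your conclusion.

s_(k+1) = 3**(k + 1)*(3*k + 2)
s_(k+1) − s_k = 3**k*(6*k + 7)
(s_(k+1) − s_k) − t_k = 0

Valid: the claim telescopes to t_k.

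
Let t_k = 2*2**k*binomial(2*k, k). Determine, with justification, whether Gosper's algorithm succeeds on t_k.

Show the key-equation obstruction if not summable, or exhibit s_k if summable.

No — negative degree bound, so no certificate f.

The ratio is 4*(2*k + 1)/(k + 1).
So A=8*k + 4 and B=k + 1, with C=1.
Solve (8*k + 4)·f(k+1) − (k)·f(k) = 1.
Bound: deg f ≤ -1.
d = -1 < 0 ⇒ no nonzero polynomial f; not summable.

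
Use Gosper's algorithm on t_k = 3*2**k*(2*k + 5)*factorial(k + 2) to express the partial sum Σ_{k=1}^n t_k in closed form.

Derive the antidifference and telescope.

Ratio r(k) = 2*(k + 3)*(2*k + 7)/(2*k + 5).
Normal form (A,B,C) = (2*k + 6, 1, k + 5/2).
Set up (2*k + 6)·f(k+1) − (1)·f(k) − (k + 5/2) = 0.
From deg A=1, deg B=0, deg C=1: d=0.
Solving with deg f ≤ 0: f(k) = 1/2.
Get s_k = R·t_k = 3*2**k*factorial(k + 2) with R(k) = B(k−1)f(k)/C(k) = 1/(2*k + 5).
Verify: 3*2**k*(2*k + 5)*factorial(k + 2) matches t_k.
Telescope: S(n) = s_(n+1) − s_(1) = 6*2**n*factorial(n + 3) − (36) = 6*2**n*factorial(n + 3) - 36.

S(n) = 6*2**n*factorial(n + 3) - 36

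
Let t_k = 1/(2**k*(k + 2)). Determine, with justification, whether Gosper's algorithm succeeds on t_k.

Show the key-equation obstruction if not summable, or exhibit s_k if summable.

Step 1: r(k) = (k + 2)/(2*(k + 3)).
Normal form (A,B,C) = (k/2 + 1, k + 3, 1).
Need (k/2 + 1)·f(k+1) − (k + 2)·f(k) = 1.
From deg A=1, deg B=1, deg C=0: d=-1.
d = -1 < 0 ⇒ no nonzero polynomial f; not summable.

No; the degree bound rules out any f.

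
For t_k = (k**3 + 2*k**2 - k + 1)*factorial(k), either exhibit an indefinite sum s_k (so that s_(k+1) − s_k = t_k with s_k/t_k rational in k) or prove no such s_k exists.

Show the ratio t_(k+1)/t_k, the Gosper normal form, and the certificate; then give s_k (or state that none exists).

s_k = (k - 2)*(k + 2)*factorial(k)

r(k) = (k + 1)*(-k + (k + 1)**3 + 2*(k + 1)**2)/(k**3 + 2*k**2 - k + 1) after simplifying.
Normal form (A,B,C) = (k + 1, 1, k**3 + 2*k**2 - k + 1).
Key eq: (k + 1)·f(k+1) = (1)·f(k) + (k**3 + 2*k**2 - k + 1).
Degrees (1,0,3) ⇒ d ≤ 2.
A polynomial solution: f(k) = (k - 2)*(k + 2).
R(k) = B(k−1)·f(k)/C(k) = (k - 2)*(k + 2)/(k**3 + 2*k**2 - k + 1); s_k = R·t_k = (k - 2)*(k + 2)*factorial(k).
Δs = (k**3 + 2*k**2 - k + 1)*factorial(k), as required.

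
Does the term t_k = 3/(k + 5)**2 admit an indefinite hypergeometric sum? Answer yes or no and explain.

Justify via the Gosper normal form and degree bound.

No. Not Gosper-summable.

Ratio r(k) = (k + 5)**2/(k + 6)**2.
Gosper form: A/B · C(k+1)/C(k) with A=k**2 + 10*k + 25, B=k**2 + 12*k + 36, C=1.
Need (k**2 + 10*k + 25)·f(k+1) − (k**2 + 10*k + 25)·f(k) = 1.
Degrees (2,2,0) ⇒ d ≤ 0.
Put f(k) = c0: A·f(k+1) − B(k−1)·f(k) − C = -1; need -1 = 0 — inconsistent ⇒ no f, not summable.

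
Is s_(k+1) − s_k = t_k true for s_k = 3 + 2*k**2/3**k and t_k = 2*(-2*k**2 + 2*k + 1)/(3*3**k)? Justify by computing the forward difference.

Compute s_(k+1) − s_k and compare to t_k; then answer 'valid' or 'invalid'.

s_(k+1) = 3 + 2*(k + 1)**2/(3*3**k)
s_(k+1) − s_k = 2*(-2*k**2 + 2*k + 1)/(3*3**k)
(s_(k+1) − s_k) − t_k = 0

valid; difference matches t_k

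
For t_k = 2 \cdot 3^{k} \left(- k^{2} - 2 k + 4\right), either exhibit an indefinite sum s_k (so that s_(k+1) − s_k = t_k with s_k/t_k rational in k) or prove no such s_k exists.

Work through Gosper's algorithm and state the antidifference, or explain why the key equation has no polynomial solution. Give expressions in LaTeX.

r(k) = 3*(k**2 + 4*k - 1)/(k**2 + 2*k - 4) after simplifying.
Take A(k)=3, B(k)=1, C(k)=k**2 + 2*k - 4.
Key eq: (3)·f(k+1) = (1)·f(k) + (k**2 + 2*k - 4).
Bound: deg f ≤ 2.
Coefficient equations give f(k) = (k**2 - k - 4)/2.
Get s_k = R·t_k = 3**k*(-k**2 + k + 4) with R(k) = B(k−1)f(k)/C(k) = (k**2 - k - 4)/(2*(k**2 + 2*k - 4)).
Δs = 2*3**k*(-k**2 - 2*k + 4), as required.

s_k = 3^{k} \left(- k^{2} + k + 4\right)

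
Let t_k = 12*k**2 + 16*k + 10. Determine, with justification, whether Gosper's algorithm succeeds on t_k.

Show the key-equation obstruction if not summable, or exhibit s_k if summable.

r(k) = (6*k**2 + 20*k + 19)/(6*k**2 + 8*k + 5) after simplifying.
So A=1 and B=1, with C=k**2 + 4*k/3 + 5/6.
Need (1)·f(k+1) − (1)·f(k) = k**2 + 4*k/3 + 5/6.
deg f ≤ 3 (via 0,0,2).
Solve for f: f(k) = k*(2*k**2 + k + 2)/6 (degree 3 ≤ 3).
R(k) = B(k−1)·f(k)/C(k) = k*(2*k**2 + k + 2)/(6*k**2 + 8*k + 5); s_k = R·t_k = 2*k*(2*k**2 + k + 2).
Check: Δs_k = 12*k**2 + 16*k + 10. ✓

Yes. s_k = 2*k*(2*k**2 + k + 2).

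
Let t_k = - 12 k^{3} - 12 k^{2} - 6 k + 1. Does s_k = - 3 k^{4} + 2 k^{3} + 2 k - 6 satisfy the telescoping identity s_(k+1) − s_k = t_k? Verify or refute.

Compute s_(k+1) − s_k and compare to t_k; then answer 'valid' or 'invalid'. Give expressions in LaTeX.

s_(k+1) = 2*k - 3*(k + 1)**4 + 2*(k + 1)**3 - 4
s_(k+1) − s_k = -12*k**3 - 12*k**2 - 6*k + 1
(s_(k+1) − s_k) − t_k = 0

valid; difference matches t_k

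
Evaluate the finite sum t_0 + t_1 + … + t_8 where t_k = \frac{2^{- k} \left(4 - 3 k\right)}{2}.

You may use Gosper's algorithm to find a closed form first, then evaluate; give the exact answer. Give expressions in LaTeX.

r(k) = (3*k - 1)/(2*(3*k - 4)) after simplifying.
Gosper form: A/B · C(k+1)/C(k) with A=1/2, B=1, C=k - 4/3.
Key eq: (1/2)·f(k+1) = (1)·f(k) + (k - 4/3).
Bound: deg f ≤ 1.
Coefficient equations give f(k) = -2*(3*k - 1)/3.
Then R = B(k−1)f/C = -2*(3*k - 1)/(3*k - 4), so s_k = R(k)·t_k = (3*k - 1)/2**k.
Δs = (4 - 3*k)/(2*2**k), as required.
Sum = s_(9) − s_(0); s_(9) = 13/256, s_(0) = -1 ⇒ 269/256.

Σ = 269/256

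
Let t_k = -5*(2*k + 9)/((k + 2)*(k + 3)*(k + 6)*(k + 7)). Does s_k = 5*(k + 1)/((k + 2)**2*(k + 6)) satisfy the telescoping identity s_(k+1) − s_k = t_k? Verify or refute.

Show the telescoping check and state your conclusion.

Invalid: residual 5*(3*k**2 + 23*k + 39)/(k**6 + 23*k**5 + 209*k**4 + 961*k**3 + 2370*k**2 + 2988*k + 1512) ≠ 0.

s_(k+1) = 5*(k + 2)/((k + 3)**2*(k + 7))
s_(k+1) − s_k = 5*(-(k + 1)*(k + 3)**2*(k + 7) + (k + 2)**3*(k + 6))/((k + 2)**2*(k + 3)**2*(k + 6)*(k + 7))
(s_(k+1) − s_k) − t_k = 5*(3*k**2 + 23*k + 39)/(k**6 + 23*k**5 + 209*k**4 + 961*k**3 + 2370*k**2 + 2988*k + 1512)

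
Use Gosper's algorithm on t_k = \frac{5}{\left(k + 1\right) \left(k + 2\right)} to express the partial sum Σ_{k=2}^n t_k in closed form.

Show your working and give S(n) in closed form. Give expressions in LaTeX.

t_(k+1)/t_k = (k + 1)/(k + 3).
So A=k + 1 and B=k + 3, with C=1.
Set up (k + 1)·f(k+1) − (k + 2)·f(k) − (1) = 0.
Bound: deg f ≤ 1.
A polynomial solution: f(k) = k.
Get s_k = R·t_k = 5*k/(k + 1) with R(k) = B(k−1)f(k)/C(k) = k*(k + 2).
Verify: 5/(k**2 + 3*k + 2) matches t_k.
Telescope: S(n) = s_(n+1) − s_(2) = 5*(n + 1)/(n + 2) − (10/3) = 5*(n - 1)/(3*(n + 2)).

S(n) = \frac{5 \left(n - 1\right)}{3 \left(n + 2\right)}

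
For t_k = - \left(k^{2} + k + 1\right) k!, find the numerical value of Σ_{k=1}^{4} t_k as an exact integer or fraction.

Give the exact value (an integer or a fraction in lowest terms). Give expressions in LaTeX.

Σ = -599

Ratio r(k) = (k + 1)*(k + (k + 1)**2 + 2)/(k**2 + k + 1).
Take A(k)=k + 1, B(k)=1, C(k)=k**2 + k + 1.
Key eq: (k + 1)·f(k+1) = (1)·f(k) + (k**2 + k + 1).
d = 1 from the (1,0,2) case.
Solving with deg f ≤ 1: f(k) = k.
Get s_k = R·t_k = -k*factorial(k) with R(k) = B(k−1)f(k)/C(k) = k/(k**2 + k + 1).
Check: Δs_k = -(k**2 + k + 1)*factorial(k). ✓
Telescoping: Σ = s_(5) − s_(1) = -600 − (-1) = -599.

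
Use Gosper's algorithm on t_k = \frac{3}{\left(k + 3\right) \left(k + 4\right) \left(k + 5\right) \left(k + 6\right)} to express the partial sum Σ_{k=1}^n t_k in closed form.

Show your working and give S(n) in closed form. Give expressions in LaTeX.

S(n) = \frac{n \left(n^{2} + 15 n + 74\right)}{120 \left(n^{3} + 15 n^{2} + 74 n + 120\right)}

r(k) = (k + 3)/(k + 7) after simplifying.
Factor: A=k + 3; B=k + 7; C=1.
Need (k + 3)·f(k+1) − (k + 6)·f(k) = 1.
deg f ≤ 3 (via 1,1,0).
A polynomial solution: f(k) = k*(k**2 + 12*k + 47)/180.
Certificate R = B(k−1)f/C = k*(k + 6)*(k**2 + 12*k + 47)/180 gives s_k = k*(k**2 + 12*k + 47)/(60*(k + 3)*(k + 4)*(k + 5)).
s_(k+1) − s_k = 3/(k**4 + 18*k**3 + 119*k**2 + 342*k + 360) = t_k.
Telescope: S(n) = s_(n+1) − s_(1) = (n**3 + 15*n**2 + 74*n + 60)/(60*(n**3 + 15*n**2 + 74*n + 120)) − (1/120) = n*(n**2 + 15*n + 74)/(120*(n**3 + 15*n**2 + 74*n + 120)).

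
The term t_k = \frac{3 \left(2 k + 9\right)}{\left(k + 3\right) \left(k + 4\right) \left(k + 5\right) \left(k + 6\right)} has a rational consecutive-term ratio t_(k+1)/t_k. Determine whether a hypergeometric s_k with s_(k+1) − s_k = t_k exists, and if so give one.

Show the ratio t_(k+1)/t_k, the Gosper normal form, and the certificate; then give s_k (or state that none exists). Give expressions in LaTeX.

s_k = \frac{k \left(k + 8\right)}{5 \left(k^{2} + 8 k + 15\right)}

Compute t_(k+1)/t_k: get (k + 3)*(2*k + 11)/((k + 7)*(2*k + 9)).
Normal form (A,B,C) = (k + 3, k + 7, k + 9/2).
Need (k + 3)·f(k+1) − (k + 6)·f(k) = k + 9/2.
deg f ≤ 3 (via 1,1,1).
A polynomial solution: f(k) = k*(k + 4)*(k + 8)/30.
Get s_k = R·t_k = k*(k + 8)/(5*(k**2 + 8*k + 15)) with R(k) = B(k−1)f(k)/C(k) = k*(k + 4)*(k + 6)*(k + 8)/(15*(2*k + 9)).
s_(k+1) − s_k = 3*(2*k + 9)/(k**4 + 18*k**3 + 119*k**2 + 342*k + 360) = t_k.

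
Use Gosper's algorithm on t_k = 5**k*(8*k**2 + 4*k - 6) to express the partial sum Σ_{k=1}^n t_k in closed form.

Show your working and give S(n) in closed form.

S(n) = 10*5**n*n**2 - 5*5**n + 5

t_(k+1)/t_k = 5*(4*k**2 + 10*k + 3)/(4*k**2 + 2*k - 3).
Take A(k)=5, B(k)=1, C(k)=k**2 + k/2 - 3/4.
f must satisfy (5)·f(k+1) − (1)·f(k) = k**2 + k/2 - 3/4.
d = 2 from the (0,0,2) case.
Solving with deg f ≤ 2: f(k) = (2*k**2 - 4*k + 1)/8.
Get s_k = R·t_k = 5**k*(2*k**2 - 4*k + 1) with R(k) = B(k−1)f(k)/C(k) = (2*k**2 - 4*k + 1)/(2*(4*k**2 + 2*k - 3)).
Δs = 5**k*(8*k**2 + 4*k - 6), as required.
Telescope: S(n) = s_(n+1) − s_(1) = 5**(n + 1)*(2*n**2 - 1) − (-5) = 10*5**n*n**2 - 5*5**n + 5.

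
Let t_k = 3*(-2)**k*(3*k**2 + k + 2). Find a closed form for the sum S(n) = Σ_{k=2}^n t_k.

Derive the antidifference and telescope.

Ratio r(k) = 2*(-3*k**2 - 7*k - 6)/(3*k**2 + k + 2).
Factor: A=-2; B=1; C=k**2 + k/3 + 2/3.
Set up (-2)·f(k+1) − (1)·f(k) − (k**2 + k/3 + 2/3) = 0.
d = 2 from the (0,0,2) case.
Match coefficients ⇒ f(k) = -(3*k**2 - 3*k + 2)/9.
Get s_k = R·t_k = (-2)**k*(-3*k**2 + 3*k - 2) with R(k) = B(k−1)f(k)/C(k) = -(3*k**2 - 3*k + 2)/(3*(3*k**2 + k + 2)).
s_(k+1) − s_k = 3*(-2)**k*(3*k**2 + k + 2) = t_k.
Telescope: S(n) = s_(n+1) − s_(2) = 2*(-2)**n*(3*n**2 + 3*n + 2) − (-32) = 6*(-2)**n*n**2 + 6*(-2)**n*n + 4*(-2)**n + 32.

S(n) = 6*(-2)**n*n**2 + 6*(-2)**n*n + 4*(-2)**n + 32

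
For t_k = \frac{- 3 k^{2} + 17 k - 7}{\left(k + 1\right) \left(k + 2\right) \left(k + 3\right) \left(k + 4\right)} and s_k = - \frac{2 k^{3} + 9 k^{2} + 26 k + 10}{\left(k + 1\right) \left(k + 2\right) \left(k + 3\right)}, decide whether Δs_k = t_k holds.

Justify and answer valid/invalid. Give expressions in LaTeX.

Valid — Δs_k = t_k.

s_(k+1) = (-26*k - 2*(k + 1)**3 - 9*(k + 1)**2 - 36)/((k + 2)*(k + 3)*(k + 4))
s_(k+1) − s_k = (-3*k**2 + 17*k - 7)/(k**4 + 10*k**3 + 35*k**2 + 50*k + 24)
(s_(k+1) − s_k) − t_k = 0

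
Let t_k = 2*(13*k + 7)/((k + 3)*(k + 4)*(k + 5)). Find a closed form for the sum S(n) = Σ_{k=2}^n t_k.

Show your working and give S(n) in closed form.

The ratio is (k + 3)*(13*k + 20)/((k + 6)*(13*k + 7)).
So A=k + 3 and B=k + 6, with C=k + 7/13.
Set up (k + 3)·f(k+1) − (k + 5)·f(k) − (k + 7/13) = 0.
d = 2 from the (1,1,1) case.
Match coefficients ⇒ f(k) = k*(23*k + 5)/156.
Certificate R = B(k−1)f/C = k*(k + 5)*(23*k + 5)/(12*(13*k + 7)) gives s_k = k*(23*k + 5)/(6*(k + 3)*(k + 4)).
s_(k+1) − s_k = 2*(13*k + 7)/(k**3 + 12*k**2 + 47*k + 60) = t_k.
s_(n+1) = (23*n**2 + 51*n + 28)/(6*(n**2 + 9*n + 20)) and s_(2) = 17/30, so S(n) = (49*n**2 + 51*n - 100)/(15*(n**2 + 9*n + 20)).

S(n) = (49*n**2 + 51*n - 100)/(15*(n**2 + 9*n + 20))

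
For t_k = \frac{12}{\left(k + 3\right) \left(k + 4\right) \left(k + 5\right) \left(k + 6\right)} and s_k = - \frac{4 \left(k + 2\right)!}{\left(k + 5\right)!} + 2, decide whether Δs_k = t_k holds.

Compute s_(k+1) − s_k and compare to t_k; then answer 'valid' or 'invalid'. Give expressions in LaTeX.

valid (s_(k+1) − s_k reduces to t_k)

s_(k+1) = -4*factorial(k + 3)/factorial(k + 6) + 2
s_(k+1) − s_k = 12/((k + 3)*(k + 4)*(k + 5)*(k + 6))
(s_(k+1) − s_k) − t_k = 0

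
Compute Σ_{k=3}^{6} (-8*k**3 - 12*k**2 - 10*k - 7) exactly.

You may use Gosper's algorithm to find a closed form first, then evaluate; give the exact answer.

t_(k+1)/t_k = (8*k**3 + 36*k**2 + 58*k + 37)/(8*k**3 + 12*k**2 + 10*k + 7).
Factor: A=1; B=1; C=k**3 + 3*k**2/2 + 5*k/4 + 7/8.
Key eq: (1)·f(k+1) = (1)·f(k) + (k**3 + 3*k**2/2 + 5*k/4 + 7/8).
Degrees (0,0,3) ⇒ d ≤ 4.
A polynomial solution: f(k) = k*(2*k**3 + k + 4)/8.
R(k) = B(k−1)·f(k)/C(k) = k*(2*k**3 + k + 4)/(8*k**3 + 12*k**2 + 10*k + 7); s_k = R·t_k = k*(-2*k**3 - k - 4).
Check: Δs_k = -8*k**3 - 12*k**2 - 10*k - 7. ✓
Sum = s_(7) − s_(3); s_(7) = -4879, s_(3) = -183 ⇒ -4696.

Σ = -4696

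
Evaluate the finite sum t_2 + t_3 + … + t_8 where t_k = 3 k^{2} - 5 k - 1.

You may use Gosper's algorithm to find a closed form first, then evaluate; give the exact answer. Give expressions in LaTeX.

Compute t_(k+1)/t_k: get (3*k**2 + k - 3)/(3*k**2 - 5*k - 1).
Gosper form: A/B · C(k+1)/C(k) with A=1, B=1, C=k**2 - 5*k/3 - 1/3.
Set up (1)·f(k+1) − (1)·f(k) − (k**2 - 5*k/3 - 1/3) = 0.
Bound: deg f ≤ 3.
Solve for f: f(k) = k*(k**2 - 4*k + 2)/3 (degree 3 ≤ 3).
Then R = B(k−1)f/C = k*(k**2 - 4*k + 2)/(3*k**2 - 5*k - 1), so s_k = R(k)·t_k = k*(k**2 - 4*k + 2).
Δs = 3*k**2 - 5*k - 1, as required.
Σ_(k=2)^(8) t_k = s_(9) − s_(2) = 423 − (-4) = 427.

Σ = 427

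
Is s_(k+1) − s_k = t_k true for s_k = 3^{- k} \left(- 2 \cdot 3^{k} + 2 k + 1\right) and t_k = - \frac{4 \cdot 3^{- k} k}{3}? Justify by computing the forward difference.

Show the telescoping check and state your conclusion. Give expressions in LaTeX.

Valid: the claim telescopes to t_k.

s_(k+1) = (-6*3**k + 2*k + 3)/(3*3**k)
s_(k+1) − s_k = -4*k/(3*3**k)
(s_(k+1) − s_k) − t_k = 0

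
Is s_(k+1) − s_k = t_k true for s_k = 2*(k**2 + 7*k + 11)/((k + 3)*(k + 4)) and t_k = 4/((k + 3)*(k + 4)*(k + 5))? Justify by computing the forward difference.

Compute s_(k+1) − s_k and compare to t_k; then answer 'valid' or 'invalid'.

s_(k+1) = 2*(7*k + (k + 1)**2 + 18)/((k + 4)*(k + 5))
s_(k+1) − s_k = 4/(k**3 + 12*k**2 + 47*k + 60)
(s_(k+1) − s_k) − t_k = 0

valid; difference matches t_k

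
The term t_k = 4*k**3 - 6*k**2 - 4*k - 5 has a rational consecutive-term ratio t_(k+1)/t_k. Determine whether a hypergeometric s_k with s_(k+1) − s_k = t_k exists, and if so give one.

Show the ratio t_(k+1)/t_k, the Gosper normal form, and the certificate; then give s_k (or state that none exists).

Ratio r(k) = (4*k**3 + 6*k**2 - 4*k - 11)/(4*k**3 - 6*k**2 - 4*k - 5).
Normal form (A,B,C) = (1, 1, k**3 - 3*k**2/2 - k - 5/4).
Solve (1)·f(k+1) − (1)·f(k) = k**3 - 3*k**2/2 - k - 5/4.
d = 4 from the (0,0,3) case.
Solve for f: f(k) = k*(k**3 - 4*k**2 + 2*k - 4)/4 (degree 4 ≤ 4).
Then R = B(k−1)f/C = k*(k**3 - 4*k**2 + 2*k - 4)/(4*k**3 - 6*k**2 - 4*k - 5), so s_k = R(k)·t_k = k*(k**3 - 4*k**2 + 2*k - 4).
s_(k+1) − s_k = 4*k**3 - 6*k**2 - 4*k - 5 = t_k.

s_k = k*(k**3 - 4*k**2 + 2*k - 4)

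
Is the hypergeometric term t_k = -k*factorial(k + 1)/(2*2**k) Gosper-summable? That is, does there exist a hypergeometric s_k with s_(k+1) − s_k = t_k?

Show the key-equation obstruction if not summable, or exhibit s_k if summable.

Ratio r(k) = (k + 1)*(k + 2)/(2*k).
A = k/2 + 1, B = 1, C = k.
Set up (k/2 + 1)·f(k+1) − (1)·f(k) − (k) = 0.
d = 0 from the (1,0,1) case.
Solving with deg f ≤ 0: f(k) = 2.
Certificate R = B(k−1)f/C = 2/k gives s_k = -factorial(k + 1)/2**k.
Δs = -k*factorial(k + 1)/(2*2**k), as required.

Yes. s_k = -factorial(k + 1)/2**k.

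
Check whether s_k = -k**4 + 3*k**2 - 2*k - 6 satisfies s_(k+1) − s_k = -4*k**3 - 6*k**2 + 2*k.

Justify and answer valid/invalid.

s_(k+1) = -2*k - (k + 1)**4 + 3*(k + 1)**2 - 8
s_(k+1) − s_k = 2*k*(-2*k**2 - 3*k + 1)
(s_(k+1) − s_k) − t_k = 0

valid; difference matches t_k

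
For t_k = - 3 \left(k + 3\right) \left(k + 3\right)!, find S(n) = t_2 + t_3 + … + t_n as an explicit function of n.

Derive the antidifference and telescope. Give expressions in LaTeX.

S(n) = 360 - 3 \left(n + 4\right)!

Compute t_(k+1)/t_k: get (k + 4)**2/(k + 3).
Normal form (A,B,C) = (k + 4, 1, k + 3).
Solve (k + 4)·f(k+1) − (1)·f(k) = k + 3.
Degrees (1,0,1) ⇒ d ≤ 0.
A polynomial solution: f(k) = 1.
Then R = B(k−1)f/C = 1/(k + 3), so s_k = R(k)·t_k = -3*factorial(k + 3).
Check: Δs_k = -3*(k + 3)*factorial(k + 3). ✓
Evaluate: s_(n+1) = -3*factorial(n + 4); subtract s_(2) = -360 ⇒ S(n) = 360 - 3*factorial(n + 4).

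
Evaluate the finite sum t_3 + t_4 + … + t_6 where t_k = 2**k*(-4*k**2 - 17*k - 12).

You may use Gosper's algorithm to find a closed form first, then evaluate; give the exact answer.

t_(k+1)/t_k = 2*(4*k**2 + 25*k + 33)/(4*k**2 + 17*k + 12).
Factor: A=2; B=1; C=k**2 + 17*k/4 + 3.
Solve (2)·f(k+1) − (1)·f(k) = k**2 + 17*k/4 + 3.
deg f ≤ 2 (via 0,0,2).
Coefficient equations give f(k) = (4*k**2 + k + 2)/4.
R(k) = B(k−1)·f(k)/C(k) = (4*k**2 + k + 2)/(4*k**2 + 17*k + 12); s_k = R·t_k = 2**k*(-4*k**2 - k - 2).
s_(k+1) − s_k = 2**k*(-4*k**2 - 17*k - 12) = t_k.
Sum = s_(7) − s_(3); s_(7) = -26240, s_(3) = -328 ⇒ -25912.

Σ = -25912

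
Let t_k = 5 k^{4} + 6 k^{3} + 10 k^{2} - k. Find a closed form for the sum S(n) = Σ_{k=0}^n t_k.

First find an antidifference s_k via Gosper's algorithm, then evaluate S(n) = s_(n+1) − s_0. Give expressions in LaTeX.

S(n) = n \left(n^{4} + 4 n^{3} + 8 n^{2} + 6 n + 1\right)

The ratio is (5*k**4 + 26*k**3 + 58*k**2 + 57*k + 20)/(k*(5*k**3 + 6*k**2 + 10*k - 1)).
Take A(k)=1, B(k)=1, C(k)=k**4 + 6*k**3/5 + 2*k**2 - k/5.
Need (1)·f(k+1) − (1)·f(k) = k**4 + 6*k**3/5 + 2*k**2 - k/5.
deg f ≤ 5 (via 0,0,4).
A polynomial solution: f(k) = k*(k - 1)*(k**3 + 2*k - 2)/5.
R(k) = B(k−1)·f(k)/C(k) = (k - 1)*(k**3 + 2*k - 2)/(5*k**3 + 6*k**2 + 10*k - 1); s_k = R·t_k = k*(k**4 - k**3 + 2*k**2 - 4*k + 2).
Check: Δs_k = k*(5*k**3 + 6*k**2 + 10*k - 1). ✓
Telescope: S(n) = s_(n+1) − s_(0) = n*(n**4 + 4*n**3 + 8*n**2 + 6*n + 1) − (0) = n*(n**4 + 4*n**3 + 8*n**2 + 6*n + 1).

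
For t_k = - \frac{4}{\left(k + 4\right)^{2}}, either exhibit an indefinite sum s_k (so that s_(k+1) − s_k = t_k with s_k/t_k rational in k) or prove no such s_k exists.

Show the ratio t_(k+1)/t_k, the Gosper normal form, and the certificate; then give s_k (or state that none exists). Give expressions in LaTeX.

none — t_k is not Gosper-summable

Step 1: r(k) = (k + 4)**2/(k + 5)**2.
Factor: A=k**2 + 8*k + 16; B=k**2 + 10*k + 25; C=1.
Need (k**2 + 8*k + 16)·f(k+1) − (k**2 + 8*k + 16)·f(k) = 1.
From deg A=2, deg B=2, deg C=0: d=0.
Write f(k) = c0. Then LHS − RHS = -1, requiring -1 = 0: contradictory. No certificate.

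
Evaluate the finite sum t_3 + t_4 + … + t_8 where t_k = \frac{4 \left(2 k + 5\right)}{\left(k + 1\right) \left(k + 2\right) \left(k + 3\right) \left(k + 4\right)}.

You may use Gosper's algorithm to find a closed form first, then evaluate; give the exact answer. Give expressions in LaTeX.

Σ = 2/15

Compute t_(k+1)/t_k: get (k + 1)*(2*k + 7)/((k + 5)*(2*k + 5)).
A = k + 1, B = k + 5, C = k + 5/2.
Solve (k + 1)·f(k+1) − (k + 4)·f(k) = k + 5/2.
Bound: deg f ≤ 3.
Solving with deg f ≤ 3: f(k) = k*(k + 2)*(k + 4)/6.
So s_k = (B(k−1)f/C)·t_k = (k*(k + 2)*(k + 4)**2/(3*(2*k + 5)))·t_k = 4*k*(k + 4)/(3*(k**2 + 4*k + 3)).
Δs = 4*(2*k + 5)/(k**4 + 10*k**3 + 35*k**2 + 50*k + 24), as required.
Telescoping: Σ = s_(9) − s_(3) = 13/10 − (7/6) = 2/15.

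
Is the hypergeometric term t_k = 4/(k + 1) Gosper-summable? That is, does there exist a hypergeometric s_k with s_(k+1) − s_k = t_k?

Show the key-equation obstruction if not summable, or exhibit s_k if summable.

No — t_k has no hypergeometric antidifference.

The ratio is (k + 1)/(k + 2).
Take A(k)=k + 1, B(k)=k + 2, C(k)=1.
Need (k + 1)·f(k+1) − (k + 1)·f(k) = 1.
Bound: deg f ≤ 0.
Generic f = c0 gives residual -1; -1 = 0 cannot hold, so t_k is not Gosper-summable.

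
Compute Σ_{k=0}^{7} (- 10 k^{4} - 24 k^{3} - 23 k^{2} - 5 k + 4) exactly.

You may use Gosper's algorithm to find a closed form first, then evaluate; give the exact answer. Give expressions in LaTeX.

Σ = -68904

Ratio r(k) = (10*k**4 + 64*k**3 + 155*k**2 + 163*k + 58)/(10*k**4 + 24*k**3 + 23*k**2 + 5*k - 4).
So A=1 and B=1, with C=k**4 + 12*k**3/5 + 23*k**2/10 + k/2 - 2/5.
Need (1)·f(k+1) − (1)·f(k) = k**4 + 12*k**3/5 + 23*k**2/10 + k/2 - 2/5.
From deg A=0, deg B=0, deg C=4: d=5.
Coefficient equations give f(k) = k*(k + 1)*(2*k**3 - k**2 - 3)/10.
R(k) = B(k−1)·f(k)/C(k) = k*(2*k**3 - k**2 - 3)/(10*k**3 + 14*k**2 + 9*k - 4); s_k = R·t_k = k*(-2*k**4 - k**3 + k**2 + 3*k + 3).
Check: Δs_k = -10*k**4 - 24*k**3 - 23*k**2 - 5*k + 4. ✓
Σ_(k=0)^(7) t_k = s_(8) − s_(0) = -68904 − (0) = -68904.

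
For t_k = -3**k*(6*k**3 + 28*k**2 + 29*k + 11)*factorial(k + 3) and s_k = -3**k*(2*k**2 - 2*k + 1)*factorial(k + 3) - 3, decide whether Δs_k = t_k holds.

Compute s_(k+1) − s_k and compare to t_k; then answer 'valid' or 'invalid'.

s_(k+1) = 3**(k + 1)*(2*k - 2*(k + 1)**2 + 1)*factorial(k + 4) - 3
s_(k+1) − s_k = -3**k*(6*k**3 + 28*k**2 + 29*k + 11)*factorial(k + 3)
(s_(k+1) − s_k) − t_k = 0

valid; difference matches t_k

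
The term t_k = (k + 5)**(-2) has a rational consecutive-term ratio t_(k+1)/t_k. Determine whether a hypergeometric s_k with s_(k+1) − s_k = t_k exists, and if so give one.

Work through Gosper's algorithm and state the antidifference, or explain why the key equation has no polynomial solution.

t_(k+1)/t_k = (k + 5)**2/(k + 6)**2.
Factor: A=k**2 + 10*k + 25; B=k**2 + 12*k + 36; C=1.
Need (k**2 + 10*k + 25)·f(k+1) − (k**2 + 10*k + 25)·f(k) = 1.
d = 0 from the (2,2,0) case.
f = c0 ⇒ A·f(k+1) − B(k−1)·f(k) − C = -1. The system {-1 = 0} is inconsistent; no antidifference.

not Gosper-summable; s_k does not exist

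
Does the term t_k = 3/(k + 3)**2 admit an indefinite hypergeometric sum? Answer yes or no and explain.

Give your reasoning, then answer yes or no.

Ratio r(k) = (k + 3)**2/(k + 4)**2.
Gosper form: A/B · C(k+1)/C(k) with A=k**2 + 6*k + 9, B=k**2 + 8*k + 16, C=1.
Key eq: (k**2 + 6*k + 9)·f(k+1) = (k**2 + 6*k + 9)·f(k) + (1).
From deg A=2, deg B=2, deg C=0: d=0.
Generic f = c0 gives residual -1; -1 = 0 cannot hold, so t_k is not Gosper-summable.

No; the coefficient equations for f are inconsistent.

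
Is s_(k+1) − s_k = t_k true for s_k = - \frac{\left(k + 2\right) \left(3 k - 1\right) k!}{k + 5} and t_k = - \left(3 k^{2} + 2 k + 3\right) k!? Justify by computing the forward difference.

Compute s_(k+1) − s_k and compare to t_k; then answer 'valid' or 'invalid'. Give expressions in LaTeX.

Invalid: residual \frac{3 \left(3 k^{3} + 17 k^{2} + 10 k + 16\right) k!}{\left(k + 5\right) \left(k + 6\right)} ≠ 0.

s_(k+1) = -(k + 3)*(3*k + 2)*factorial(k + 1)/(k + 6)
s_(k+1) − s_k = -(3*k**4 + 26*k**3 + 64*k**2 + 63*k + 42)*factorial(k)/((k + 5)*(k + 6))
(s_(k+1) − s_k) − t_k = 3*(3*k**3 + 17*k**2 + 10*k + 16)*factorial(k)/((k + 5)*(k + 6))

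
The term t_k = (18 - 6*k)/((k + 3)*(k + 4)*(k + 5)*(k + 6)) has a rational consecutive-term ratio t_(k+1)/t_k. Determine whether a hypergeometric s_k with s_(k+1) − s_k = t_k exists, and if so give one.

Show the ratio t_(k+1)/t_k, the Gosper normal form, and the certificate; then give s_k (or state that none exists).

Compute t_(k+1)/t_k: get (k - 2)*(k + 3)/((k - 3)*(k + 7)).
Take A(k)=k + 3, B(k)=k + 7, C(k)=k - 3.
Key eq: (k + 3)·f(k+1) = (k + 6)·f(k) + (k - 3).
From deg A=1, deg B=1, deg C=1: d=3.
Coefficient equations give f(k) = -k*(k**2 + 12*k + 107)/120.
Then R = B(k−1)f/C = -k*(k + 6)*(k**2 + 12*k + 107)/(120*(k - 3)), so s_k = R(k)·t_k = k*(k**2 + 12*k + 107)/(20*(k + 3)*(k + 4)*(k + 5)).
s_(k+1) − s_k = 6*(3 - k)/(k**4 + 18*k**3 + 119*k**2 + 342*k + 360) = t_k.

s_k = k*(k**2 + 12*k + 107)/(20*(k + 3)*(k + 4)*(k + 5))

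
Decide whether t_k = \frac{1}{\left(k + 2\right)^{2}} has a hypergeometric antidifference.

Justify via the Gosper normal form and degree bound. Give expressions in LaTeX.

r(k) = (k + 2)**2/(k + 3)**2 after simplifying.
So A=k**2 + 4*k + 4 and B=k**2 + 6*k + 9, with C=1.
f must satisfy (k**2 + 4*k + 4)·f(k+1) − (k**2 + 4*k + 4)·f(k) = 1.
d = 0 from the (2,2,0) case.
Write f(k) = c0. Then LHS − RHS = -1, requiring -1 = 0: contradictory. No certificate.

No — key equation has no polynomial f.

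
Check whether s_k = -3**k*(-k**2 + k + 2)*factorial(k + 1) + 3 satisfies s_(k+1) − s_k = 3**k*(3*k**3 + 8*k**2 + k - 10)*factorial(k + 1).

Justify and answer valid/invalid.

Valid: the claim telescopes to t_k.

s_(k+1) = -3**(k + 1)*(k - (k + 1)**2 + 3)*factorial(k + 2) + 3
s_(k+1) − s_k = 3**k*(3*k**3 + 8*k**2 + k - 10)*factorial(k + 1)
(s_(k+1) − s_k) − t_k = 0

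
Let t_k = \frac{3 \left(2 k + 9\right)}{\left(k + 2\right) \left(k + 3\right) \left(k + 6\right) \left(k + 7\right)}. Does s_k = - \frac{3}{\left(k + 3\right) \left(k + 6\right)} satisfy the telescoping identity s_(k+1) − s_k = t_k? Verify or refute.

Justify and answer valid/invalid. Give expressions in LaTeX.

Invalid: residual \frac{3 \left(- 3 k - 16\right)}{k^{5} + 22 k^{4} + 185 k^{3} + 740 k^{2} + 1404 k + 1008} ≠ 0.

s_(k+1) = -3/((k + 4)*(k + 7))
s_(k+1) − s_k = 6*(k + 5)/(k**4 + 20*k**3 + 145*k**2 + 450*k + 504)
(s_(k+1) − s_k) − t_k = 3*(-3*k - 16)/(k**5 + 22*k**4 + 185*k**3 + 740*k**2 + 1404*k + 1008)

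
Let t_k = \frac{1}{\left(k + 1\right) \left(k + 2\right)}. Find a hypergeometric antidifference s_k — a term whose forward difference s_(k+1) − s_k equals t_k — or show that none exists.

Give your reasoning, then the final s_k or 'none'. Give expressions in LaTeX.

Compute t_(k+1)/t_k: get (k + 1)/(k + 3).
So A=k + 1 and B=k + 3, with C=1.
Key eq: (k + 1)·f(k+1) = (k + 2)·f(k) + (1).
d = 1 from the (1,1,0) case.
A polynomial solution: f(k) = k.
Certificate R = B(k−1)f/C = k*(k + 2) gives s_k = k/(k + 1).
Δs = 1/(k**2 + 3*k + 2), as required.

s_k = \frac{k}{k + 1}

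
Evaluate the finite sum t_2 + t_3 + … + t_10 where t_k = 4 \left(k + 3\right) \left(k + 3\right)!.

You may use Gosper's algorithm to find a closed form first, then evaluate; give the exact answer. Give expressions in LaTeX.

Compute t_(k+1)/t_k: get (k + 4)**2/(k + 3).
So A=k + 4 and B=1, with C=k + 3.
Solve (k + 4)·f(k+1) − (1)·f(k) = k + 3.
Degrees (1,0,1) ⇒ d ≤ 0.
Solving with deg f ≤ 0: f(k) = 1.
R(k) = B(k−1)·f(k)/C(k) = 1/(k + 3); s_k = R·t_k = 4*factorial(k + 3).
Δs = 4*(k + 3)*factorial(k + 3), as required.
Evaluate s at k=11 and k=2: 348713164800 and 480; difference 348713164320.

Σ = 348713164320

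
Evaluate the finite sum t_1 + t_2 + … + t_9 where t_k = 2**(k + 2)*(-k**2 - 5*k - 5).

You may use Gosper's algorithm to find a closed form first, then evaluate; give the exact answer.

Step 1: r(k) = 2*(k**2 + 7*k + 11)/(k**2 + 5*k + 5).
Factor: A=2; B=1; C=k**2 + 5*k + 5.
Solve (2)·f(k+1) − (1)·f(k) = k**2 + 5*k + 5.
d = 2 from the (0,0,2) case.
Match coefficients ⇒ f(k) = k**2 + k + 1.
R(k) = B(k−1)·f(k)/C(k) = (k**2 + k + 1)/(k**2 + 5*k + 5); s_k = R·t_k = 2**(k + 2)*(-k**2 - k - 1).
s_(k+1) − s_k = 2**(k + 2)*(-k**2 - 5*k - 5) = t_k.
Telescoping: Σ = s_(10) − s_(1) = -454656 − (-24) = -454632.

Σ = -454632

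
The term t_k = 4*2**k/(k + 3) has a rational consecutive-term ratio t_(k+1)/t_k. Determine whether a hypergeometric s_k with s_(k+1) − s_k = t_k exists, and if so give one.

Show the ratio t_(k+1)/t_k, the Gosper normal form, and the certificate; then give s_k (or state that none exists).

r(k) = 2*(k + 3)/(k + 4) after simplifying.
Gosper form: A/B · C(k+1)/C(k) with A=2*k + 6, B=k + 4, C=1.
Solve (2*k + 6)·f(k+1) − (k + 3)·f(k) = 1.
deg f ≤ -1 (via 1,1,0).
Bound -1 < 0, so the key equation has no polynomial solution.

no hypergeometric antidifference exists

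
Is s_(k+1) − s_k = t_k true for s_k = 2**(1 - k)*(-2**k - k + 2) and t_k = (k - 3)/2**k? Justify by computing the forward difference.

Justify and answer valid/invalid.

s_(k+1) = (-2**(k + 1) - k + 1)/2**k
s_(k+1) − s_k = (k - 3)/2**k
(s_(k+1) − s_k) − t_k = 0

valid (s_(k+1) − s_k reduces to t_k)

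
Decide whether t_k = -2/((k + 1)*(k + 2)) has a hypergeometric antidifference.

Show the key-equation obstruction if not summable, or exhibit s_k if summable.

Yes. s_k = -2*k/(k + 1).

t_(k+1)/t_k = (k + 1)/(k + 3).
Normal form (A,B,C) = (k + 1, k + 3, 1).
Solve (k + 1)·f(k+1) − (k + 2)·f(k) = 1.
d = 1 from the (1,1,0) case.
A polynomial solution: f(k) = k.
R(k) = B(k−1)·f(k)/C(k) = k*(k + 2); s_k = R·t_k = -2*k/(k + 1).
Check: Δs_k = -2/(k**2 + 3*k + 2). ✓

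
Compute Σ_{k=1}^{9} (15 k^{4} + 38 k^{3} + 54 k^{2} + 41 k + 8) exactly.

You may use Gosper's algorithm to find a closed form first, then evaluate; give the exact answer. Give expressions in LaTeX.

Σ = 324252

The ratio is (15*k**4 + 98*k**3 + 258*k**2 + 323*k + 156)/(15*k**4 + 38*k**3 + 54*k**2 + 41*k + 8).
Gosper form: A/B · C(k+1)/C(k) with A=1, B=1, C=k**4 + 38*k**3/15 + 18*k**2/5 + 41*k/15 + 8/15.
Need (1)·f(k+1) − (1)·f(k) = k**4 + 38*k**3/15 + 18*k**2/5 + 41*k/15 + 8/15.
deg f ≤ 5 (via 0,0,4).
Solve for f: f(k) = k*(3*k**4 + 2*k**3 + 4*k**2 + 3*k - 4)/15 (degree 5 ≤ 5).
Get s_k = R·t_k = k*(3*k**4 + 2*k**3 + 4*k**2 + 3*k - 4) with R(k) = B(k−1)f(k)/C(k) = k*(3*k**4 + 2*k**3 + 4*k**2 + 3*k - 4)/(15*k**4 + 38*k**3 + 54*k**2 + 41*k + 8).
Check: Δs_k = 15*k**4 + 38*k**3 + 54*k**2 + 41*k + 8. ✓
Σ_(k=1)^(9) t_k = s_(10) − s_(1) = 324260 − (8) = 324252.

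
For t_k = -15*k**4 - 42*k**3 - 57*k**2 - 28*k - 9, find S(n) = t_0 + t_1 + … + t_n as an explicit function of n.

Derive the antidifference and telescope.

S(n) = -3*n**5 - 18*n**4 - 45*n**3 - 53*n**2 - 32*n - 9

Step 1: r(k) = (15*k**4 + 102*k**3 + 273*k**2 + 328*k + 151)/(15*k**4 + 42*k**3 + 57*k**2 + 28*k + 9).
Gosper form: A/B · C(k+1)/C(k) with A=1, B=1, C=k**4 + 14*k**3/5 + 19*k**2/5 + 28*k/15 + 3/5.
Set up (1)·f(k+1) − (1)·f(k) − (k**4 + 14*k**3/5 + 19*k**2/5 + 28*k/15 + 3/5) = 0.
Bound: deg f ≤ 5.
Coefficient equations give f(k) = k*(3*k**4 + 3*k**3 + 3*k**2 - 4*k + 4)/15.
So s_k = (B(k−1)f/C)·t_k = (k*(3*k**4 + 3*k**3 + 3*k**2 - 4*k + 4)/(15*k**4 + 42*k**3 + 57*k**2 + 28*k + 9))·t_k = k*(-3*k**4 - 3*k**3 - 3*k**2 + 4*k - 4).
Check: Δs_k = -15*k**4 - 42*k**3 - 57*k**2 - 28*k - 9. ✓
Evaluate: s_(n+1) = -3*n**5 - 18*n**4 - 45*n**3 - 53*n**2 - 32*n - 9; subtract s_(0) = 0 ⇒ S(n) = -3*n**5 - 18*n**4 - 45*n**3 - 53*n**2 - 32*n - 9.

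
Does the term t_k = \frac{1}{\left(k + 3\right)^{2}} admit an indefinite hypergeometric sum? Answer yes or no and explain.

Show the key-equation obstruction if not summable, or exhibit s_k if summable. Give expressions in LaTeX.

The ratio is (k + 3)**2/(k + 4)**2.
So A=k**2 + 6*k + 9 and B=k**2 + 8*k + 16, with C=1.
Need (k**2 + 6*k + 9)·f(k+1) − (k**2 + 6*k + 9)·f(k) = 1.
From deg A=2, deg B=2, deg C=0: d=0.
Write f(k) = c0. Then LHS − RHS = -1, requiring -1 = 0: contradictory. No certificate.

No; the coefficient equations for f are inconsistent.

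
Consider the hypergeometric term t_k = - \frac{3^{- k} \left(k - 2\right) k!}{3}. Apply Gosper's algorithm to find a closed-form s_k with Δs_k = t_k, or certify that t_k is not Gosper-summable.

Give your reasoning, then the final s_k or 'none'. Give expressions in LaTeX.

r(k) = (k**2 - 1)/(3*(k - 2)) after simplifying.
Gosper form: A/B · C(k+1)/C(k) with A=k/3 + 1/3, B=1, C=k - 2.
Key eq: (k/3 + 1/3)·f(k+1) = (1)·f(k) + (k - 2).
deg f ≤ 0 (via 1,0,1).
Solve for f: f(k) = 3 (degree 0 ≤ 0).
R(k) = B(k−1)·f(k)/C(k) = 3/(k - 2); s_k = R·t_k = -factorial(k)/3**k.
Δs = -(k - 2)*factorial(k)/(3*3**k), as required.

s_k = - 3^{- k} k!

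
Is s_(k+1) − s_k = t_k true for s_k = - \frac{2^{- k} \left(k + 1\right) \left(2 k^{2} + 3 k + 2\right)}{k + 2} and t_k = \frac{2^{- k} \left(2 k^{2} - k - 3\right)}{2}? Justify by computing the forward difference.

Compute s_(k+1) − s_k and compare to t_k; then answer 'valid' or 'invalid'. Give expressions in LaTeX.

s_(k+1) = -(k + 2)*(3*k + 2*(k + 1)**2 + 5)/(2*2**k*(k + 3))
s_(k+1) − s_k = (2*k**4 + 7*k**3 - 3*k**2 - 22*k - 16)/(2*2**k*(k**2 + 5*k + 6))
(s_(k+1) − s_k) − t_k = (-2*k**3 - 7*k**2 - k + 2)/(2*2**k*(k**2 + 5*k + 6))

Invalid: residual \frac{2^{- k} \left(- 2 k^{3} - 7 k^{2} - k + 2\right)}{2 \left(k^{2} + 5 k + 6\right)} ≠ 0.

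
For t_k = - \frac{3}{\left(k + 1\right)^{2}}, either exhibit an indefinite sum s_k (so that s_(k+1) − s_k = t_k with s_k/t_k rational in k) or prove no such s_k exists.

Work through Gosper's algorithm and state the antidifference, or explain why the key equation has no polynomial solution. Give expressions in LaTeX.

no hypergeometric antidifference exists

Compute t_(k+1)/t_k: get (k + 1)**2/(k + 2)**2.
Normal form (A,B,C) = (k**2 + 2*k + 1, k**2 + 4*k + 4, 1).
Solve (k**2 + 2*k + 1)·f(k+1) − (k**2 + 2*k + 1)·f(k) = 1.
From deg A=2, deg B=2, deg C=0: d=0.
Put f(k) = c0: A·f(k+1) − B(k−1)·f(k) − C = -1; need -1 = 0 — inconsistent ⇒ no f, not summable.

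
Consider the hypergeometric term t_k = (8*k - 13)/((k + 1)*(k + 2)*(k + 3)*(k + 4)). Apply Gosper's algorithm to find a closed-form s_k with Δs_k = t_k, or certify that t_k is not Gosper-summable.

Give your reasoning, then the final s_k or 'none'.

s_k = k*(-k**2 - 6*k - 19)/(2*(k + 1)*(k + 2)*(k + 3))

The ratio is (k + 1)*(8*k - 5)/((k + 5)*(8*k - 13)).
Normal form (A,B,C) = (k + 1, k + 5, k - 13/8).
Key eq: (k + 1)·f(k+1) = (k + 4)·f(k) + (k - 13/8).
Bound: deg f ≤ 3.
Solve for f: f(k) = -k*(k**2 + 6*k + 19)/16 (degree 3 ≤ 3).
Then R = B(k−1)f/C = -k*(k + 4)*(k**2 + 6*k + 19)/(2*(8*k - 13)), so s_k = R(k)·t_k = k*(-k**2 - 6*k - 19)/(2*(k + 1)*(k + 2)*(k + 3)).
Verify: (8*k - 13)/(k**4 + 10*k**3 + 35*k**2 + 50*k + 24) matches t_k.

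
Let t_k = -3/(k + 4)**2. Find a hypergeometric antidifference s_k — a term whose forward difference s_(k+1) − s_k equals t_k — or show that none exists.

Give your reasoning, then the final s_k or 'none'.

not Gosper-summable; s_k does not exist

Ratio r(k) = (k + 4)**2/(k + 5)**2.
So A=k**2 + 8*k + 16 and B=k**2 + 10*k + 25, with C=1.
Need (k**2 + 8*k + 16)·f(k+1) − (k**2 + 8*k + 16)·f(k) = 1.
d = 0 from the (2,2,0) case.
f = c0 ⇒ A·f(k+1) − B(k−1)·f(k) − C = -1. The system {-1 = 0} is inconsistent; no antidifference.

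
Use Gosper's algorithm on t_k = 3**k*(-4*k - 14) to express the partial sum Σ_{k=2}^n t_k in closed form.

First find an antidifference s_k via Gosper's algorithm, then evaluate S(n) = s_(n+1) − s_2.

S(n) = -6*3**n*n - 18*3**n + 72

Ratio r(k) = 3*(2*k + 9)/(2*k + 7).
Normal form (A,B,C) = (3, 1, k + 7/2).
Need (3)·f(k+1) − (1)·f(k) = k + 7/2.
d = 1 from the (0,0,1) case.
Match coefficients ⇒ f(k) = (k + 2)/2.
Then R = B(k−1)f/C = (k + 2)/(2*k + 7), so s_k = R(k)·t_k = -2*3**k*(k + 2).
Verify: 3**k*(-4*k - 14) matches t_k.
Evaluate: s_(n+1) = 6*3**n*(-n - 3); subtract s_(2) = -72 ⇒ S(n) = -6*3**n*n - 18*3**n + 72.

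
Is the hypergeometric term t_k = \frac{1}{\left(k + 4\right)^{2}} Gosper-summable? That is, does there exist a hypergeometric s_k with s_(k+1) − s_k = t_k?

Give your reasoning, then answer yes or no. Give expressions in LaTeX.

Compute t_(k+1)/t_k: get (k + 4)**2/(k + 5)**2.
Factor: A=k**2 + 8*k + 16; B=k**2 + 10*k + 25; C=1.
Need (k**2 + 8*k + 16)·f(k+1) − (k**2 + 8*k + 16)·f(k) = 1.
Bound: deg f ≤ 0.
Put f(k) = c0: A·f(k+1) − B(k−1)·f(k) − C = -1; need -1 = 0 — inconsistent ⇒ no f, not summable.

No; the coefficient equations for f are inconsistent.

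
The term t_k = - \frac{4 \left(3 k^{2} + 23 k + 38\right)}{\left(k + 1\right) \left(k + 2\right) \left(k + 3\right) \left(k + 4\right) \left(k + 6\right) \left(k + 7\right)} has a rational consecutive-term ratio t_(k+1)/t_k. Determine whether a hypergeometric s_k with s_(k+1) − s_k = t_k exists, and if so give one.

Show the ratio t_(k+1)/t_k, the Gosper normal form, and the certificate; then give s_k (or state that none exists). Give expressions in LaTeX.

s_k = \frac{2 k \left(- k^{2} - 10 k - 27\right)}{9 \left(k^{3} + 10 k^{2} + 27 k + 18\right)}

r(k) = (k + 1)*(k + 6)*(23*k + 3*(k + 1)**2 + 61)/((k + 5)*(k + 8)*(3*k**2 + 23*k + 38)) after simplifying.
Take A(k)=k + 1, B(k)=k + 8, C(k)=k**3 + 38*k**2/3 + 51*k + 190/3.
Solve (k + 1)·f(k+1) − (k + 7)·f(k) = k**3 + 38*k**2/3 + 51*k + 190/3.
d = 6 from the (1,1,3) case.
Match coefficients ⇒ f(k) = k*(k + 2)*(k + 4)*(k + 5)*(k**2 + 10*k + 27)/54.
Then R = B(k−1)f/C = k*(k + 2)*(k + 4)*(k + 7)*(k**2 + 10*k + 27)/(18*(3*k**2 + 23*k + 38)), so s_k = R(k)·t_k = 2*k*(-k**2 - 10*k - 27)/(9*(k**3 + 10*k**2 + 27*k + 18)).
Verify: 4*(-3*k**2 - 23*k - 38)/(k**6 + 23*k**5 + 207*k**4 + 925*k**3 + 2144*k**2 + 2412*k + 1008) matches t_k.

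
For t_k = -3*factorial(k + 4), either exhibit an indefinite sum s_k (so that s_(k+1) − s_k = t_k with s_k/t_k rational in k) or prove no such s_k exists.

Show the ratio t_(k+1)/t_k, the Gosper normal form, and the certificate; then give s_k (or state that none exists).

Ratio r(k) = k + 5.
Factor: A=k + 5; B=1; C=1.
f must satisfy (k + 5)·f(k+1) − (1)·f(k) = 1.
Degrees (1,0,0) ⇒ d ≤ -1.
d = -1 < 0 ⇒ no nonzero polynomial f; not summable.

no hypergeometric antidifference exists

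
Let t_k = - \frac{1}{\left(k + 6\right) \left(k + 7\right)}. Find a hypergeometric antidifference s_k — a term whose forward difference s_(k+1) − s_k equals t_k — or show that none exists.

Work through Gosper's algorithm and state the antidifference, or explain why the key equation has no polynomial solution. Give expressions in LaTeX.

The ratio is (k + 6)/(k + 8).
A = k + 6, B = k + 8, C = 1.
Solve (k + 6)·f(k+1) − (k + 7)·f(k) = 1.
d = 1 from the (1,1,0) case.
Match coefficients ⇒ f(k) = k/6.
So s_k = (B(k−1)f/C)·t_k = (k*(k + 7)/6)·t_k = -k/(6*k + 36).
s_(k+1) − s_k = -1/(k**2 + 13*k + 42) = t_k.

s_k = - \frac{k}{6 k + 36}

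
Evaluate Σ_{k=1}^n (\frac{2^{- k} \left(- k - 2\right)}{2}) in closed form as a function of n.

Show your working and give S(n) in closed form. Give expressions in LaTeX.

Step 1: r(k) = (k + 3)/(2*(k + 2)).
Normal form (A,B,C) = (1/2, 1, k + 2).
Key eq: (1/2)·f(k+1) = (1)·f(k) + (k + 2).
Bound: deg f ≤ 1.
Match coefficients ⇒ f(k) = -2*(k + 3).
So s_k = (B(k−1)f/C)·t_k = (-2*(k + 3)/(k + 2))·t_k = (k + 3)/2**k.
Δs = (-k - 2)/(2*2**k), as required.
Evaluate: s_(n+1) = 2**(-n - 1)*(n + 4); subtract s_(1) = 2 ⇒ S(n) = 2**(-n - 1)*(-2**(n + 2) + n + 4).

S(n) = 2^{- n - 1} \left(- 2^{n + 2} + n + 4\right)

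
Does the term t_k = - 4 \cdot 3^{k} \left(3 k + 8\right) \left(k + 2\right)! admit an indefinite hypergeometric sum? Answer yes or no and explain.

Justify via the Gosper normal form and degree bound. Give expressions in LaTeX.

Yes. s_k = - 4 \cdot 3^{k} \left(k + 2\right)!.

Compute t_(k+1)/t_k: get 3*(k + 3)*(3*k + 11)/(3*k + 8).
Take A(k)=3*k + 9, B(k)=1, C(k)=k + 8/3.
Set up (3*k + 9)·f(k+1) − (1)·f(k) − (k + 8/3) = 0.
From deg A=1, deg B=0, deg C=1: d=0.
Coefficient equations give f(k) = 1/3.
Then R = B(k−1)f/C = 1/(3*k + 8), so s_k = R(k)·t_k = -4*3**k*factorial(k + 2).
Δs = -4*3**k*(3*k + 8)*factorial(k + 2), as required.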